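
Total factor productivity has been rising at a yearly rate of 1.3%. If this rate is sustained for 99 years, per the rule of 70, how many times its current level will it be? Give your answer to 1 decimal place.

approximately 3.6 times

Doubles every ≈ 53.85 years (70/1.3).
99 years is 1.84 doublings; 2^1.84 ≈ 3.6×.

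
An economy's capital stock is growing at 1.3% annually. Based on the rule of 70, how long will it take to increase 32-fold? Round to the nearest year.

roughly 269 years

Doubling time ≈ 70/1.3 = 53.85 years.
32 = 2^5, so 5 doublings → 269 years.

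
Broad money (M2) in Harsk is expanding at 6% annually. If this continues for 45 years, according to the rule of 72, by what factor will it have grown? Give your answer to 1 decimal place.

about 13.5 times

Doubles every ≈ 12.00 years (72/6).
45 years is 3.75 doublings; 2^3.75 ≈ 13.5×.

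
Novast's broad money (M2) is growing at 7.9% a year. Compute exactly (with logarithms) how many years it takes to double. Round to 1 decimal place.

9.1 years

t = ln(2) / ln(1 + 0.079) = 0.6931 / 0.076035 ≈ 9.12.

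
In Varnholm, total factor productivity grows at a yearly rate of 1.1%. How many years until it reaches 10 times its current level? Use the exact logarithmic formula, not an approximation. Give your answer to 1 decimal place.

210.5 years

t = ln(10) / ln(1 + 0.011) = 2.3026 / 0.010940 ≈ 210.48.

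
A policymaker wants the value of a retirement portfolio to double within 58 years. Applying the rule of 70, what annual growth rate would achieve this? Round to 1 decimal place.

roughly 1.2%

70 / 58 ≈ 1.21, so about 1.2% a year.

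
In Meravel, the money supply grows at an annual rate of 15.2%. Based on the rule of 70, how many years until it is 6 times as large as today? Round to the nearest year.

One doubling takes 70/15.2 = 4.61 years.
Reaching 6× takes log₂(6) ≈ 2.58 doublings.
2.58 × 4.61 ≈ 12 years.

12 years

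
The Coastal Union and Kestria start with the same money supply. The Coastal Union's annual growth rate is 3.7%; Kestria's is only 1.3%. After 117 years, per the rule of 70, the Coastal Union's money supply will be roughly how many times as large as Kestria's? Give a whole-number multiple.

the Coastal Union pulls ahead at 2.4 pp per year, so the ratio doubles every 70/2.4 ≈ 29.17 years.
In 117 years that's 4.01 doublings: 2^4.01 ≈ 16.

around 16 times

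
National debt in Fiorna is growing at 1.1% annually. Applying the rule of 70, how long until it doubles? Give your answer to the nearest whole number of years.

64 years

At 1.1%, doubling takes about 70/1.1 = 63.64 years.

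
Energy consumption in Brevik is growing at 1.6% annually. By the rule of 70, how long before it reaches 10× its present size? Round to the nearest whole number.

around 145 years

One doubling takes 70/1.6 = 43.75 years.
Reaching 10× takes log₂(10) ≈ 3.32 doublings.
3.32 × 43.75 ≈ 145 years.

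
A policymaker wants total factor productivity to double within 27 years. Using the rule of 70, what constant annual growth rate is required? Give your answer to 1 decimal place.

2.6%

70 / 27 ≈ 2.59, so about 2.6% a year.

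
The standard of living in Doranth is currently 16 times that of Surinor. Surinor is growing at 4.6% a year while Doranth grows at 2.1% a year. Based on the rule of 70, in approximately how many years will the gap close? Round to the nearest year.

The growth-rate gap is 4.6% − 2.1% = 2.5 percentage points.
So the ratio between them halves every 70/2.5 ≈ 28.00 years.
A 16 times gap closes after 4 halvings: 4 × 28.00 ≈ 112 years.

about 112 years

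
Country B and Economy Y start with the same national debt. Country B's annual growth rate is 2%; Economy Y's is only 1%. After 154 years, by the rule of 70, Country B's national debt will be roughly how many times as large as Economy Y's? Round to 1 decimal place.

around 4.6 times

Country B pulls ahead at 1 pp per year, so the ratio doubles every 70/1 ≈ 70.00 years.
In 154 years that's 2.20 doublings: 2^2.20 ≈ 4.6.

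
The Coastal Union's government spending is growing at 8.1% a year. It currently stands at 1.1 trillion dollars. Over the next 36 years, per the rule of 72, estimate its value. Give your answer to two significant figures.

≈ 18 trillion dollars

It doubles every 72/8.1 ≈ 8.89 years, so 36 years is 4.05 doublings.
2^4.05 ≈ 16.56; 1.1 × 16.56 ≈ 18 trillion dollars.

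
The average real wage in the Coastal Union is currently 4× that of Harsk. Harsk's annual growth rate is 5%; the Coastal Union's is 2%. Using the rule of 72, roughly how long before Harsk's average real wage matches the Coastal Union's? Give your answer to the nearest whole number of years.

The growth-rate gap is 5% − 2% = 3 percentage points.
So the ratio between them halves every 72/3 ≈ 24.00 years.
A 4× gap closes after 2 halvings: 2 × 24.00 ≈ 48 years.

roughly 48 years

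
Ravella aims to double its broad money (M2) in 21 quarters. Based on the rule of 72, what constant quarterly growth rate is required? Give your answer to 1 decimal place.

approximately 3.4% per quarter

72 / 21 ≈ 3.43, so about 3.4% per quarter.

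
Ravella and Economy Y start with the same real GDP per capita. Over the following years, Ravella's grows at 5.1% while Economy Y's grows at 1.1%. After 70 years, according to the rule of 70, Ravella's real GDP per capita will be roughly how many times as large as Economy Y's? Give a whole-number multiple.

about 16 times

Ravella pulls ahead at 4 pp per year, so the ratio doubles every 70/4 ≈ 17.50 years.
In 70 years that's 4.00 doublings: 2^4.00 ≈ 16.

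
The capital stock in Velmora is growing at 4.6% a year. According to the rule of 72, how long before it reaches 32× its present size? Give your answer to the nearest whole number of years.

roughly 78 years

Doubling time ≈ 72/4.6 = 15.65 years.
Getting to 32× needs 5 doublings: 5 × 15.65 ≈ 78 years.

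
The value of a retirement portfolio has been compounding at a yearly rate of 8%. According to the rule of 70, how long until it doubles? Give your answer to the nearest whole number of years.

At 8%, doubling takes about 70/8 = 8.75 years.

around 9 years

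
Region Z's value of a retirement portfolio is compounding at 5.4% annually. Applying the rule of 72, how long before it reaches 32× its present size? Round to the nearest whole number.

At 5.4% it doubles every 72/5.4 ≈ 13.33 years.
32× is 5 doublings, so 5 × 13.33 ≈ 67 years.

approximately 67 years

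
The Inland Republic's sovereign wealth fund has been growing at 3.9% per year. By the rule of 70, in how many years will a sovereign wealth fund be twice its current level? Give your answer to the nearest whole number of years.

around 18 years

At 3.9%, doubling takes about 70/3.9 = 17.95 years.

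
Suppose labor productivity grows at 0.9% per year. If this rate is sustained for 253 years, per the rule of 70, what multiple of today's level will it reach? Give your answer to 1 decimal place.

around 9.5 times

Doubling time ≈ 70/0.9 = 77.78 years.
253 years / 77.78 ≈ 3.25 doublings → factor 2^3.25 ≈ 9.5.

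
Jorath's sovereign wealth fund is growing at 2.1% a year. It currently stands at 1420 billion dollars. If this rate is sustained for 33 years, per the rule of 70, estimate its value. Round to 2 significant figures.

It doubles every 70/2.1 ≈ 33.33 years, so 33 years is 0.99 doublings.
2^0.99 ≈ 1.99; 1420 × 1.99 ≈ 2800 billion dollars.

roughly 2800 billion dollars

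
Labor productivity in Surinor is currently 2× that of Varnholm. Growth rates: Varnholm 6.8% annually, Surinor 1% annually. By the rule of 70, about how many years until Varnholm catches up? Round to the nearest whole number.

approximately 12 years

The growth-rate gap is 6.8% − 1% = 5.8 percentage points.
So the ratio between them halves every 70/5.8 ≈ 12.07 years.
A 2× gap closes after 1 halving: 1 × 12.07 ≈ 12 years.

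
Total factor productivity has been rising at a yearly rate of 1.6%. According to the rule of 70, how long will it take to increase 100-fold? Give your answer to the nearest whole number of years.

around 291 years

Doubling time ≈ 70/1.6 = 43.75 years.
100× is log₂ 100 ≈ 6.64 doublings, so ≈ 6.64 × 43.75 = 291 years.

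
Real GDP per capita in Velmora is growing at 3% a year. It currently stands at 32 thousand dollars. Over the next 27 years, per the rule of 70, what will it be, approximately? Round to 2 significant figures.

around 71 thousand dollars

Doubling time ≈ 70/3 = 23.33 years.
27 years is 27/23.33 ≈ 1.16 doublings, a factor of 2^1.16 ≈ 2.23.
32 × 2.23 ≈ 71 thousand dollars.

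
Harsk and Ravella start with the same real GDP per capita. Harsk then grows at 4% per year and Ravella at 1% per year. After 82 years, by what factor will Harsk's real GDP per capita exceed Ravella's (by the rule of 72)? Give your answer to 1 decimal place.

roughly 10.7 times

Harsk pulls ahead at 3 pp per year, so the ratio doubles every 72/3 ≈ 24.00 years.
In 82 years that's 3.42 doublings: 2^3.42 ≈ 10.7.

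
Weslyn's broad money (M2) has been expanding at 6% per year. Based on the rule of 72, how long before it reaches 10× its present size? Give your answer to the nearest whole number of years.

At 6% it doubles every 72/6 ≈ 12.00 years.
Reaching 10× takes log₂(10) ≈ 3.32 doublings.
3.32 × 12.00 ≈ 40 years.

approximately 40 years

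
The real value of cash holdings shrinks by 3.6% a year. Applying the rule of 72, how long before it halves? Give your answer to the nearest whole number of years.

Halving time ≈ 72 / 3.6 = 20.00 → 20 years.

≈ 20 years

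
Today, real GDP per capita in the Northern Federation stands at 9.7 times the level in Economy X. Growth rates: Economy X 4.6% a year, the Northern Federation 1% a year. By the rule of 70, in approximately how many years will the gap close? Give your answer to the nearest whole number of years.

Economy X gains on the Northern Federation at 4.6% − 1% = 3.6 points a year.
At that relative rate the gap halves every 70/3.6 ≈ 19.44 years.
A 9.7 times gap takes log₂(9.7) ≈ 3.28 halvings to close: 3.28 × 19.44 ≈ 64 years.

around 64 years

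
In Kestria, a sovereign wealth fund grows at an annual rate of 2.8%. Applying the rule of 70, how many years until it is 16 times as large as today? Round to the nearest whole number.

Doubling time ≈ 70/2.8 = 25.00 years.
Getting to 16× needs 4 doublings: 4 × 25.00 ≈ 100 years.

approximately 100 years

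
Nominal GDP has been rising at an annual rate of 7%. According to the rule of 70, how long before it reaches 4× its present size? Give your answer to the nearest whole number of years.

20 years

Doubling time ≈ 70/7 = 10.00 years.
Getting to 4× needs 2 doublings: 2 × 10.00 ≈ 20 years.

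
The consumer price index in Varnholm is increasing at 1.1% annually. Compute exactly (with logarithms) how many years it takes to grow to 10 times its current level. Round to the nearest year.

t = ln(10) / ln(1 + 0.011) = 2.3026 / 0.010940 ≈ 210.48.
≈ 210 years.

210 years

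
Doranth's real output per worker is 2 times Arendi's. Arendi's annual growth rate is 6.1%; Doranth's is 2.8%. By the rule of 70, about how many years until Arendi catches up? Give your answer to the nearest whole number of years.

What matters is the difference: 3.3 pp.
Rule of 70 on the gap: the ratio halves every 70/3.3 ≈ 21.21 years.
A 2 times gap closes after 1 halving: 1 × 21.21 ≈ 21 years.

about 21 years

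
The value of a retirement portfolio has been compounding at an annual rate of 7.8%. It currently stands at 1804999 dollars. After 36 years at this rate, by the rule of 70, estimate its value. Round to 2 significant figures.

approximately 29000000 dollars

Doubling time ≈ 70/7.8 = 8.97 years.
36 years is 36/8.97 ≈ 4.01 doublings, a factor of 2^4.01 ≈ 16.11.
1804999 × 16.11 ≈ 29000000 dollars.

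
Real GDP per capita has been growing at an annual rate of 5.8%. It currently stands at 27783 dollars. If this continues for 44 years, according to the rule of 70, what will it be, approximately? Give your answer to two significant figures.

350000 dollars

It doubles every 70/5.8 ≈ 12.07 years, so 44 years is 3.65 doublings.
2^3.65 ≈ 12.55; 27783 × 12.55 ≈ 350000 dollars.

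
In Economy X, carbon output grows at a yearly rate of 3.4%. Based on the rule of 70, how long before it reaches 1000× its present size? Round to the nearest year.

roughly 205 years

At 3.4% it doubles every 70/3.4 ≈ 20.59 years.
1000× is log₂ 1000 ≈ 9.97 doublings, so ≈ 9.97 × 20.59 = 205 years.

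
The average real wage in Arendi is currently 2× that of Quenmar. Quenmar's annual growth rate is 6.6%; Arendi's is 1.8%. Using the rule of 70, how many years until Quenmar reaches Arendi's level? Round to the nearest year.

roughly 15 years

The growth-rate gap is 6.6% − 1.8% = 4.8 percentage points.
So the ratio between them halves every 70/4.8 ≈ 14.58 years.
A 2× gap closes after 1 halving: 1 × 14.58 ≈ 15 years.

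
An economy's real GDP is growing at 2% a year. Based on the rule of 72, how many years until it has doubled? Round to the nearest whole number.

about 36 years

At 2%, doubling takes about 72/2 = 36.00 years.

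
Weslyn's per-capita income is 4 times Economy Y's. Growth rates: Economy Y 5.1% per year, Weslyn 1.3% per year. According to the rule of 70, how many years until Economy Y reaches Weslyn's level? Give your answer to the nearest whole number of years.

roughly 37 years

Economy Y gains on Weslyn at 5.1% − 1.3% = 3.8 points a year.
At that relative rate the gap halves every 70/3.8 ≈ 18.42 years.
A 4 times gap closes after 2 halvings: 2 × 18.42 ≈ 37 years.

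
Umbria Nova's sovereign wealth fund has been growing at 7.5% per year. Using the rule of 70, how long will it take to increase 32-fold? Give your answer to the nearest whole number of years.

≈ 47 years

At 7.5% it doubles every 70/7.5 ≈ 9.33 years.
32× is 5 doublings, so 5 × 9.33 ≈ 47 years.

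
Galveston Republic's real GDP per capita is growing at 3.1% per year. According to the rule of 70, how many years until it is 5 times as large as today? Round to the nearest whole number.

approximately 52 years

One doubling takes 70/3.1 = 22.58 years.
5× is log₂ 5 ≈ 2.32 doublings, so ≈ 2.32 × 22.58 = 52 years.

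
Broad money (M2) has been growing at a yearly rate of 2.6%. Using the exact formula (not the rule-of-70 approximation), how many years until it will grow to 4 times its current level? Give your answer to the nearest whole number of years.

t = ln(4) / ln(1 + 0.026) = 1.3863 / 0.025668 ≈ 54.01.
≈ 54 years.

54 years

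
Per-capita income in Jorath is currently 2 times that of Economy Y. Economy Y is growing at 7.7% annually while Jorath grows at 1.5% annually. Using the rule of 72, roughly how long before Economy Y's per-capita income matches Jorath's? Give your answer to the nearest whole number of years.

What matters is the difference: 6.2 pp.
Rule of 72 on the gap: the ratio halves every 72/6.2 ≈ 11.61 years.
A 2 times gap closes after 1 halving: 1 × 11.61 ≈ 12 years.

roughly 12 years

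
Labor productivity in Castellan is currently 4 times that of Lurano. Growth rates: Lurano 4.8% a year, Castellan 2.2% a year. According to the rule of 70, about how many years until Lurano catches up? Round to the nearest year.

about 54 years

The growth-rate gap is 4.8% − 2.2% = 2.6 percentage points.
So the ratio between them halves every 70/2.6 ≈ 26.92 years.
A 4 times gap closes after 2 halvings: 2 × 26.92 ≈ 54 years.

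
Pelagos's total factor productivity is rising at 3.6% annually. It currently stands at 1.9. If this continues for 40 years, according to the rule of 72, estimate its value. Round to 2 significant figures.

7.6

It doubles every 72/3.6 ≈ 20.00 years, so 40 years is 2.00 doublings.
2^2.00 ≈ 4.00; 1.9 × 4.00 ≈ 7.6.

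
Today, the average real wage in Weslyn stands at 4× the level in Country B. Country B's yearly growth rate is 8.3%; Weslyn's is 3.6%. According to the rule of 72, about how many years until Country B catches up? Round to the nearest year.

approximately 31 years

What matters is the difference: 4.7 pp.
Rule of 72 on the gap: the ratio halves every 72/4.7 ≈ 15.32 years.
A 4× gap closes after 2 halvings: 2 × 15.32 ≈ 31 years.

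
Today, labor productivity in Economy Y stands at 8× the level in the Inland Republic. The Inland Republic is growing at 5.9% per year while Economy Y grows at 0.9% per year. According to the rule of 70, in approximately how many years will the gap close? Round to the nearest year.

roughly 42 years

What matters is the difference: 5 pp.
Rule of 70 on the gap: the ratio halves every 70/5 ≈ 14.00 years.
An 8× gap closes after 3 halvings: 3 × 14.00 ≈ 42 years.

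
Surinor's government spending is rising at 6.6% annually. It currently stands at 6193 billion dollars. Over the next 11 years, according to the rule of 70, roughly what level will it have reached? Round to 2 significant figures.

approximately 13000 billion dollars

Doubling time ≈ 70/6.6 = 10.61 years.
11 years is 11/10.61 ≈ 1.04 doublings, a factor of 2^1.04 ≈ 2.06.
6193 × 2.06 ≈ 13000 billion dollars.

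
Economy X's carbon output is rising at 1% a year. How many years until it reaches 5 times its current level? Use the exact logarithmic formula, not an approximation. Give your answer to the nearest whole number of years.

162 years

t = ln(5) / ln(1 + 0.01) = 1.6094 / 0.009950 ≈ 161.75.
≈ 162 years.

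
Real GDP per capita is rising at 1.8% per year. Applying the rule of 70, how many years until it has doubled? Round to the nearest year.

70/1.8 ≈ 38.89, so it doubles roughly every 39 years.

about 39 years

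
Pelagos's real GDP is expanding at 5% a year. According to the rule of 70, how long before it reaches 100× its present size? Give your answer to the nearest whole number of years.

Doubling time ≈ 70/5 = 14.00 years.
100× is log₂ 100 ≈ 6.64 doublings, so ≈ 6.64 × 14.00 = 93 years.

approximately 93 years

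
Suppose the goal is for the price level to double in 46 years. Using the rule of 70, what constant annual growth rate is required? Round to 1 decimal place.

70 / 46 ≈ 1.52, so about 1.5% annually.

roughly 1.5%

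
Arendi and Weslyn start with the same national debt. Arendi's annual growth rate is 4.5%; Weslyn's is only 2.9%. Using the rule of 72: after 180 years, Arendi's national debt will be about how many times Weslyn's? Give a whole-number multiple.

roughly 16 times

Only the 1.6-point difference matters.
72/1.6 ≈ 45.00 years per doubling of the ratio; 180 years gives 4.00 doublings, so ≈ 16×.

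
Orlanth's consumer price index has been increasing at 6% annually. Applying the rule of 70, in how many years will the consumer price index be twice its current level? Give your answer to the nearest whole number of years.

70/6 ≈ 11.67, so it doubles roughly every 12 years.

roughly 12 years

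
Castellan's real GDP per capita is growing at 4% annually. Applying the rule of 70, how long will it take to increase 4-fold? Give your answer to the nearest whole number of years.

Doubling time ≈ 70/4 = 17.50 years.
4 = 2^2, so 2 doublings → 35 years.

≈ 35 years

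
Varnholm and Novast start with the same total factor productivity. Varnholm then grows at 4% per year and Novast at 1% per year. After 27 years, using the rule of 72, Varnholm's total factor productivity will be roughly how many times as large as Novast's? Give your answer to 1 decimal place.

about 2.2 times

Varnholm pulls ahead at 3 pp per year, so the ratio doubles every 72/3 ≈ 24.00 years.
In 27 years that's 1.13 doublings: 2^1.13 ≈ 2.2.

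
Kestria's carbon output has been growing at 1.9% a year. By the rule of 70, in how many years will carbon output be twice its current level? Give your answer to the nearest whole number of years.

At 1.9%, doubling takes about 70/1.9 = 36.84 years.

roughly 37 years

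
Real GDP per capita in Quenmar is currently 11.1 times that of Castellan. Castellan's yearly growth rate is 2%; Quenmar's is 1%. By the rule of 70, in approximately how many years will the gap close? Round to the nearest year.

approximately 243 years

What matters is the difference: 1 pp.
Rule of 70 on the gap: the ratio halves every 70/1 ≈ 70.00 years.
An 11.1 times gap takes log₂(11.1) ≈ 3.47 halvings to close: 3.47 × 70.00 ≈ 243 years.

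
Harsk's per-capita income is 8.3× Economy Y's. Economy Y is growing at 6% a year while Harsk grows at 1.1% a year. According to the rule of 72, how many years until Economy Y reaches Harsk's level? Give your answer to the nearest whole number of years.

approximately 45 years

What matters is the difference: 4.9 pp.
Rule of 72 on the gap: the ratio halves every 72/4.9 ≈ 14.69 years.
An 8.3× gap takes log₂(8.3) ≈ 3.05 halvings to close: 3.05 × 14.69 ≈ 45 years.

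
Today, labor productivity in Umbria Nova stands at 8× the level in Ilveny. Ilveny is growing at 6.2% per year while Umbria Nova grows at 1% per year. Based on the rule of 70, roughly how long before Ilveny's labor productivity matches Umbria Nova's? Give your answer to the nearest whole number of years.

The growth-rate gap is 6.2% − 1% = 5.2 percentage points.
So the ratio between them halves every 70/5.2 ≈ 13.46 years.
An 8× gap closes after 3 halvings: 3 × 13.46 ≈ 40 years.

roughly 40 years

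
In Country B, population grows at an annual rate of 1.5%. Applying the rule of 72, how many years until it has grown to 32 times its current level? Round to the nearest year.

At 1.5% it doubles every 72/1.5 ≈ 48.00 years.
32× is 5 doublings, so 5 × 48.00 ≈ 240 years.

roughly 240 years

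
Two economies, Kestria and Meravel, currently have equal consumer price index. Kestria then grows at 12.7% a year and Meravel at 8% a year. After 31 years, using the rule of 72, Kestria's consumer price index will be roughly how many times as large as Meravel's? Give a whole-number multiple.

Only the 4.7-point difference matters.
72/4.7 ≈ 15.32 years per doubling of the ratio; 31 years gives 2.02 doublings, so ≈ 4×.

about 4 times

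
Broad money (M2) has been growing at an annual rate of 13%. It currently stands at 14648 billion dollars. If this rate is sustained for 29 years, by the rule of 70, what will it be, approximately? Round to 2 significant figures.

around 610000 billion dollars

Doubling time ≈ 70/13 = 5.38 years.
29 years is 29/5.38 ≈ 5.39 doublings, a factor of 2^5.39 ≈ 41.93.
14648 × 41.93 ≈ 610000 billion dollars.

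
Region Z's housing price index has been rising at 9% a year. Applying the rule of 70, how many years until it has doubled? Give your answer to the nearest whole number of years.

Doubling time ≈ 70 / 9 = 7.78 years.

about 8 years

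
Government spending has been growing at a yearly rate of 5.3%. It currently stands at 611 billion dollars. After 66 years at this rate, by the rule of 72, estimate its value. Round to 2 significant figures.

It doubles every 72/5.3 ≈ 13.58 years, so 66 years is 4.86 doublings.
2^4.86 ≈ 29.04; 611 × 29.04 ≈ 18000 billion dollars.

roughly 18000 billion dollars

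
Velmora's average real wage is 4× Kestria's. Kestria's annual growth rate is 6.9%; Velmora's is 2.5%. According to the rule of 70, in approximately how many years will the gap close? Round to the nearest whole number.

≈ 32 years

What matters is the difference: 4.4 pp.
Rule of 70 on the gap: the ratio halves every 70/4.4 ≈ 15.91 years.
A 4× gap closes after 2 halvings: 2 × 15.91 ≈ 32 years.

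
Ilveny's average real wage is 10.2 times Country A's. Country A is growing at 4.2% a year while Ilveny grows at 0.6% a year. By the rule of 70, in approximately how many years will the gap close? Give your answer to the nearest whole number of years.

roughly 65 years

Country A gains on Ilveny at 4.2% − 0.6% = 3.6 points a year.
At that relative rate the gap halves every 70/3.6 ≈ 19.44 years.
A 10.2 times gap takes log₂(10.2) ≈ 3.35 halvings to close: 3.35 × 19.44 ≈ 65 years.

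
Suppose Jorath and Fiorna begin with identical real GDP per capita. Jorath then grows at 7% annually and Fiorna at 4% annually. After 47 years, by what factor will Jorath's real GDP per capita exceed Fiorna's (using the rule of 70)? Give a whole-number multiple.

4 times

Rate gap = 7% − 4% = 3 points.
The ratio doubles every 70/3 ≈ 23.33 years.
47/23.33 ≈ 2.01 doublings → ratio ≈ 2^2.01 ≈ 4.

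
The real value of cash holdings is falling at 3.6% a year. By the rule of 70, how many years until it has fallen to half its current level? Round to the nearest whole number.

19 years

The rule works in reverse for decay: 70/3.6 ≈ 19.44 years to halve.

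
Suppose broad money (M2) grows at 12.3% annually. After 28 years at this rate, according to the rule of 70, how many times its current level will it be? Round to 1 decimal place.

roughly 30.3 times

Doubling time ≈ 70/12.3 = 5.69 years.
28 years / 5.69 ≈ 4.92 doublings → factor 2^4.92 ≈ 30.3.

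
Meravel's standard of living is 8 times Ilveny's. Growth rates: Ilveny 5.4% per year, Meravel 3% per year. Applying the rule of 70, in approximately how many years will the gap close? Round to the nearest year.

The growth-rate gap is 5.4% − 3% = 2.4 percentage points.
So the ratio between them halves every 70/2.4 ≈ 29.17 years.
An 8 times gap closes after 3 halvings: 3 × 29.17 ≈ 88 years.

≈ 88 years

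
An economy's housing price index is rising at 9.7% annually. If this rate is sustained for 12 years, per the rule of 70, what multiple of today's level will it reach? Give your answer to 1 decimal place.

Doubling time ≈ 70/9.7 = 7.22 years.
12 years / 7.22 ≈ 1.66 doublings → factor 2^1.66 ≈ 3.2.

roughly 3.2 times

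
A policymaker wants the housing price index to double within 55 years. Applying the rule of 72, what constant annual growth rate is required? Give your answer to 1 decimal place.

72 / 55 ≈ 1.31, so about 1.3% a year.

1.3%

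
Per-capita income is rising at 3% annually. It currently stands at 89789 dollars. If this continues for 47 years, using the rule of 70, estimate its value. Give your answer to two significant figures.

It doubles every 70/3 ≈ 23.33 years, so 47 years is 2.01 doublings.
2^2.01 ≈ 4.03; 89789 × 4.03 ≈ 360000 dollars.

around 360000 dollars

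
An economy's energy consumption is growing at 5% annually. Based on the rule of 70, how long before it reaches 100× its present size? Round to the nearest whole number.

Doubling time ≈ 70/5 = 14.00 years.
Reaching 100× takes log₂(100) ≈ 6.64 doublings.
6.64 × 14.00 ≈ 93 years.

around 93 years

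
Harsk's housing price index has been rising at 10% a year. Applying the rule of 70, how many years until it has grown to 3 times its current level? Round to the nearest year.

about 11 years

One doubling takes 70/10 = 7.00 years.
3× is log₂ 3 ≈ 1.58 doublings, so ≈ 1.58 × 7.00 = 11 years.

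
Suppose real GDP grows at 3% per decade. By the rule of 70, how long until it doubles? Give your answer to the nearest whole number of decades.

23 decades

At 3%, doubling takes about 70/3 = 23.33 decades.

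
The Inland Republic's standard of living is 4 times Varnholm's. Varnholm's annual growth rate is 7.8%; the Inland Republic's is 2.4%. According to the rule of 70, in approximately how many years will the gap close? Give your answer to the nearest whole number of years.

around 26 years

The growth-rate gap is 7.8% − 2.4% = 5.4 percentage points.
So the ratio between them halves every 70/5.4 ≈ 12.96 years.
A 4 times gap closes after 2 halvings: 2 × 12.96 ≈ 26 years.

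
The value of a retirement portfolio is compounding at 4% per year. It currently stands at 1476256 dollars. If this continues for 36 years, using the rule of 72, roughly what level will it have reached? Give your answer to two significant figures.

It doubles every 72/4 ≈ 18.00 years, so 36 years is 2.00 doublings.
2^2.00 ≈ 4.00; 1476256 × 4.00 ≈ 5900000 dollars.

5900000 dollars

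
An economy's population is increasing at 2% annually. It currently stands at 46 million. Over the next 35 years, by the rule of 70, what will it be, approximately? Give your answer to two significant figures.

It doubles every 70/2 ≈ 35.00 years, so 35 years is 1.00 doublings.
2^1.00 ≈ 2.00; 46 × 2.00 ≈ 92 million.

roughly 92 million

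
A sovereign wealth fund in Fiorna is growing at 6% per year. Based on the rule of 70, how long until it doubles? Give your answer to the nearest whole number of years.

12 years

At 6%, doubling takes about 70/6 = 11.67 years.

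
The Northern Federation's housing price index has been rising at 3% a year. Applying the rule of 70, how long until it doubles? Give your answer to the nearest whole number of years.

At 3%, doubling takes about 70/3 = 23.33 years.

≈ 23 years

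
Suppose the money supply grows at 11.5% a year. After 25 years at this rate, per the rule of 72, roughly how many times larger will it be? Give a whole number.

around 16 times

At 11.5% one doubling takes ≈ 6.26 years; 25 years is 4 of them, so ×16.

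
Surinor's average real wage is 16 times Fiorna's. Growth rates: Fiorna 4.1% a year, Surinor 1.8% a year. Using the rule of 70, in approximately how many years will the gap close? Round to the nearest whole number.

What matters is the difference: 2.3 pp.
Rule of 70 on the gap: the ratio halves every 70/2.3 ≈ 30.43 years.
A 16 times gap closes after 4 halvings: 4 × 30.43 ≈ 122 years.

≈ 122 years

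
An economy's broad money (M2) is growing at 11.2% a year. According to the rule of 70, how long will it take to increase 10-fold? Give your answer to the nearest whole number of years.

≈ 21 years

Doubling time ≈ 70/11.2 = 6.25 years.
Reaching 10× takes log₂(10) ≈ 3.32 doublings.
3.32 × 6.25 ≈ 21 years.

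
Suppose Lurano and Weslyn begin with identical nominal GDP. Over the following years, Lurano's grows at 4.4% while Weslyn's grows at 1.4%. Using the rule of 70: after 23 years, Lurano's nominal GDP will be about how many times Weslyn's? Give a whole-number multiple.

approximately 2 times

Lurano pulls ahead at 3 pp per year, so the ratio doubles every 70/3 ≈ 23.33 years.
In 23 years that's 0.99 doublings: 2^0.99 ≈ 2.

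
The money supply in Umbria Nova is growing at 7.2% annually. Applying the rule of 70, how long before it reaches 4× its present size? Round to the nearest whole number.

≈ 19 years

At 7.2% it doubles every 70/7.2 ≈ 9.72 years.
4 = 2^2, so 2 doublings → 19 years.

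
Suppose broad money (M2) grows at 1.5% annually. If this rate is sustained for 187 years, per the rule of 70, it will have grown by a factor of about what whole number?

16 times

Doubling time ≈ 70/1.5 = 46.67 years.
187/46.67 ≈ 4 doublings, so about 2^4 = 16×.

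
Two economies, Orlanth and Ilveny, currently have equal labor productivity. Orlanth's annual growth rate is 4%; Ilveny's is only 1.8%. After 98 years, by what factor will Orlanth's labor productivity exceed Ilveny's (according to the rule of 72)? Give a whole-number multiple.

around 8 times

Only the 2.2-point difference matters.
72/2.2 ≈ 32.73 years per doubling of the ratio; 98 years gives 2.99 doublings, so ≈ 8×.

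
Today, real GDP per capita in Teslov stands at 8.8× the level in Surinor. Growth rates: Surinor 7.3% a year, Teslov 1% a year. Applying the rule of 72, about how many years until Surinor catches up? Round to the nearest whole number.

≈ 36 years

Surinor gains on Teslov at 7.3% − 1% = 6.3 points a year.
At that relative rate the gap halves every 72/6.3 ≈ 11.43 years.
An 8.8× gap takes log₂(8.8) ≈ 3.14 halvings to close: 3.14 × 11.43 ≈ 36 years.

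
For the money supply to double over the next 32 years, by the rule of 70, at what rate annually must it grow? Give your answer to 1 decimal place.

70 / 32 ≈ 2.19, so about 2.2% annually.

≈ 2.2%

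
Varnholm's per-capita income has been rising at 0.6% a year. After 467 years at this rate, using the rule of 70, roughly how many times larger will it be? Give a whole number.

around 16 times

70/0.6 ≈ 116.67 years per doubling.
467 years fits 4 doublings: 2^4 = 16.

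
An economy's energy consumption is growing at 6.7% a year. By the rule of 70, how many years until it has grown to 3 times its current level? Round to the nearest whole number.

roughly 17 years

One doubling takes 70/6.7 = 10.45 years.
Reaching 3× takes log₂(3) ≈ 1.58 doublings.
1.58 × 10.45 ≈ 17 years.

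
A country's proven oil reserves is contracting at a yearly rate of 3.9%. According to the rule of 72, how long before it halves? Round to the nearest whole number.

The rule works in reverse for decay: 72/3.9 ≈ 18.46 years to halve.

roughly 18 years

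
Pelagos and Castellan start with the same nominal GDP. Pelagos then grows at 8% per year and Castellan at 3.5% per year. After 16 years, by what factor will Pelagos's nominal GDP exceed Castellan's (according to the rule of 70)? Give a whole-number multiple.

around 2 times

Rate gap = 8% − 3.5% = 4.5 points.
The ratio doubles every 70/4.5 ≈ 15.56 years.
16/15.56 ≈ 1.03 doublings → ratio ≈ 2^1.03 ≈ 2.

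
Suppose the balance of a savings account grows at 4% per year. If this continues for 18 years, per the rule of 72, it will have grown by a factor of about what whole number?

Doubling time ≈ 72/4 = 18.00 years.
18/18.00 ≈ 1 doubling, so about 2^1 = 2×.

roughly 2 times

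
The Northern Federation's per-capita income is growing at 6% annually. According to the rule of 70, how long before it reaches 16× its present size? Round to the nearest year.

Doubling time ≈ 70/6 = 11.67 years.
16 = 2^4, so 4 doublings → 47 years.

approximately 47 years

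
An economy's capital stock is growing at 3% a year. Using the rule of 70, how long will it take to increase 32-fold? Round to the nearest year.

approximately 117 years

One doubling takes 70/3 = 23.33 years.
Getting to 32× needs 5 doublings: 5 × 23.33 ≈ 117 years.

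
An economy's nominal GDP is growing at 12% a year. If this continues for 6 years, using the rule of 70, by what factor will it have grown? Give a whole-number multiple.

roughly 2 times

70/12 ≈ 5.83 years per doubling.
6 years fits 1 doubling: 2^1 = 2.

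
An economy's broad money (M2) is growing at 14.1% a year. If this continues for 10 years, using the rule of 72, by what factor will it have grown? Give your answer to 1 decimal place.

≈ 3.9 times

Doubles every ≈ 5.11 years (72/14.1).
10 years is 1.96 doublings; 2^1.96 ≈ 3.9×.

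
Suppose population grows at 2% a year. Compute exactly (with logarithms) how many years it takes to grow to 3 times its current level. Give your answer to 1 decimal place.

t = ln(3) / ln(1 + 0.02) = 1.0986 / 0.019803 ≈ 55.48.

55.5 years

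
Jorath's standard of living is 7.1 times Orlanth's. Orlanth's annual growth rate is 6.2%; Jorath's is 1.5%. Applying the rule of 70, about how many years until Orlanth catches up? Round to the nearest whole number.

42 years

The growth-rate gap is 6.2% − 1.5% = 4.7 percentage points.
So the ratio between them halves every 70/4.7 ≈ 14.89 years.
A 7.1 times gap takes log₂(7.1) ≈ 2.83 halvings to close: 2.83 × 14.89 ≈ 42 years.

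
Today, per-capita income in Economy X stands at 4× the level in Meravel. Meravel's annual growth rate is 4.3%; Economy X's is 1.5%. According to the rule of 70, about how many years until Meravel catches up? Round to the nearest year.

50 years

Meravel gains on Economy X at 4.3% − 1.5% = 2.8 points a year.
At that relative rate the gap halves every 70/2.8 ≈ 25.00 years.
A 4× gap closes after 2 halvings: 2 × 25.00 ≈ 50 years.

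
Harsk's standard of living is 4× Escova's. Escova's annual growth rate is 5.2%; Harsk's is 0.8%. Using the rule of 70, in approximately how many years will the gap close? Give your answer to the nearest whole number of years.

around 32 years

What matters is the difference: 4.4 pp.
Rule of 70 on the gap: the ratio halves every 70/4.4 ≈ 15.91 years.
A 4× gap closes after 2 halvings: 2 × 15.91 ≈ 32 years.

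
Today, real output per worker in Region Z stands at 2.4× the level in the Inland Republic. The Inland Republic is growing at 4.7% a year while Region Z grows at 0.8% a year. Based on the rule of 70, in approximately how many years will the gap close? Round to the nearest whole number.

What matters is the difference: 3.9 pp.
Rule of 70 on the gap: the ratio halves every 70/3.9 ≈ 17.95 years.
A 2.4× gap takes log₂(2.4) ≈ 1.26 halvings to close: 1.26 × 17.95 ≈ 23 years.

around 23 years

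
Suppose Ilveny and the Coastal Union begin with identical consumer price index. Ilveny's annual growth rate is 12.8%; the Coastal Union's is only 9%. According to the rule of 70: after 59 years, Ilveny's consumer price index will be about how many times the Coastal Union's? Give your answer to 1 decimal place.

Rate gap = 12.8% − 9% = 3.8 points.
The ratio doubles every 70/3.8 ≈ 18.42 years.
59/18.42 ≈ 3.20 doublings → ratio ≈ 2^3.20 ≈ 9.2.

approximately 9.2 times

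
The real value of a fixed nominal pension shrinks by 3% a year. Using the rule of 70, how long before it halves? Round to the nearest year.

23 years

Falling at 3%, it halves about every 70/3 = 23.33 years.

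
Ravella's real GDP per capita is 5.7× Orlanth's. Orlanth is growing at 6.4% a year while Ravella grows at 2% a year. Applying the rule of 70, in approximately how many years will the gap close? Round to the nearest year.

about 40 years

Orlanth gains on Ravella at 6.4% − 2% = 4.4 points a year.
At that relative rate the gap halves every 70/4.4 ≈ 15.91 years.
A 5.7× gap takes log₂(5.7) ≈ 2.51 halvings to close: 2.51 × 15.91 ≈ 40 years.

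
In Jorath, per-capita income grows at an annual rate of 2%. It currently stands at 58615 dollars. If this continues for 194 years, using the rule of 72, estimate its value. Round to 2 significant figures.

Doubling time ≈ 72/2 = 36.00 years.
194 years is 194/36.00 ≈ 5.39 doublings, a factor of 2^5.39 ≈ 41.93.
58615 × 41.93 ≈ 2500000 dollars.

2500000 dollars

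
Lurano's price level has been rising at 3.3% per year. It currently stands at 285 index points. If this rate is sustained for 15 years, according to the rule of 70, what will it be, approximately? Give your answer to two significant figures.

approximately 470 index points

It doubles every 70/3.3 ≈ 21.21 years, so 15 years is 0.71 doublings.
2^0.71 ≈ 1.64; 285 × 1.64 ≈ 470 index points.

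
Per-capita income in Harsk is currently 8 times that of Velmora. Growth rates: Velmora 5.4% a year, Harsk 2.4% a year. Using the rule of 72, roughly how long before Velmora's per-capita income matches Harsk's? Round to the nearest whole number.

Velmora gains on Harsk at 5.4% − 2.4% = 3 points a year.
At that relative rate the gap halves every 72/3 ≈ 24.00 years.
An 8 times gap closes after 3 halvings: 3 × 24.00 ≈ 72 years.

about 72 years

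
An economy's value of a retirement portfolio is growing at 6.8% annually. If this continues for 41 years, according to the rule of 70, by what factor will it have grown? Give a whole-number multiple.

At 6.8% one doubling takes ≈ 10.29 years; 41 years is 4 of them, so ×16.

roughly 16 times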